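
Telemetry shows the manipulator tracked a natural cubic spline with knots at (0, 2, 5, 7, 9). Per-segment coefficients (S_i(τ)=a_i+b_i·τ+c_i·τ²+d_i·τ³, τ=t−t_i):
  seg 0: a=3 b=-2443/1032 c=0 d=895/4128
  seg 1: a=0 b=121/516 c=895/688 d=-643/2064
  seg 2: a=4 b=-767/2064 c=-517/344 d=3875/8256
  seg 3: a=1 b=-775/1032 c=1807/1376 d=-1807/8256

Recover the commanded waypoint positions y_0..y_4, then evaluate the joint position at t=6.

y_0 = S_0(0) = a_0 = 3
y_1 = S_1(0) = a_1 = 0
y_2 = S_2(0) = a_2 = 4
y_3 = S_3(0) = a_3 = 1
y_4 = S_3(2) = 3
t_q=6 is in segment 2 (τ=1); S_2(τ)=7141/2752

y_0=3 y_1=0 y_2=4 y_3=1 y_4=3
S(6) = 7141/2752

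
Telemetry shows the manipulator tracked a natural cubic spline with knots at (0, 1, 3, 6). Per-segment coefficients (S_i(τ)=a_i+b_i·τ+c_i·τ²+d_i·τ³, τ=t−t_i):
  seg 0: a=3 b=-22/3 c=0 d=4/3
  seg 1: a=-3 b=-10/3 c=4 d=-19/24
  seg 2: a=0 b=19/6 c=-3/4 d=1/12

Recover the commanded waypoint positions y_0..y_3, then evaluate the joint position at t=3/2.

y_0 = S_0(0) = a_0 = 3
y_1 = S_1(0) = a_1 = -3
y_2 = S_2(0) = a_2 = 0
y_3 = S_2(3) = 5
t_q=3/2 is in segment 1 (τ=1/2); S_1(τ)=-241/64

y_0=3 y_1=-3 y_2=0 y_3=5
S(3/2) = -241/64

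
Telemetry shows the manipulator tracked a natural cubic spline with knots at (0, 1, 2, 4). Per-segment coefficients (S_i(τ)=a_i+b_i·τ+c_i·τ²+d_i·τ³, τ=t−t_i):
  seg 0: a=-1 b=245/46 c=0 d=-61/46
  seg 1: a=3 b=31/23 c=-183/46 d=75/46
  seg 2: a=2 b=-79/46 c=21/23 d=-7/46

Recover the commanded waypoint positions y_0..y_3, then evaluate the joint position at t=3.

y_0=-1 y_1=3 y_2=2 y_3=1
S(3) = 24/23

y_0 = S_0(0) = a_0 = -1
y_1 = S_1(0) = a_1 = 3
y_2 = S_2(0) = a_2 = 2
y_3 = S_2(2) = 1
t_q=3 is in segment 2 (τ=1); S_2(τ)=24/23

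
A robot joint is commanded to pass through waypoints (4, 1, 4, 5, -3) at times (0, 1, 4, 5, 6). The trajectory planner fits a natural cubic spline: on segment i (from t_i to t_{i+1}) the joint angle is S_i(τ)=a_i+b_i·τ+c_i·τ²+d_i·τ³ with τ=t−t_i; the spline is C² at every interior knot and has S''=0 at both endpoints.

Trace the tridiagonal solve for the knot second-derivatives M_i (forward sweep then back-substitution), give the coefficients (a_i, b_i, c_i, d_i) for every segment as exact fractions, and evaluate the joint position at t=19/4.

  seg 0: a=4 b=-733/212 c=0 d=97/212
  seg 1: a=1 b=-221/106 c=291/212 d=-73/636
  seg 2: a=4 b=647/212 c=18/53 d=-507/212
  seg 3: a=5 b=-365/106 c=-1449/212 d=483/212
S(19/4) = 74231/13568

Δ: Δ0=-3, Δ1=1, Δ2=1, Δ3=-8
row 1: diag=8, rhs=24; c'=3/8, d'=3
row 2: denom=8−3·3/8=55/8; d'=(0−3·3)/(55/8)=-72/55
row 3: denom=4−1·8/55=212/55; d'=(-54−1·-72/55)/(212/55)=-1449/106
back: M3=-1449/106
back: M2=-72/55−8/55·-1449/106=36/53
back: M1=3−3/8·36/53=291/106
M: M0=0, M1=291/106, M2=36/53, M3=-1449/106, M4=0
seg 0: a=4, c=M0/2=0, d=(M1−M0)/(6·1)=97/212, b=Δ0−h0·(2M0+M1)/6=-733/212
seg 1: a=1, c=M1/2=291/212, d=(M2−M1)/(6·3)=-73/636, b=Δ1−h1·(2M1+M2)/6=-221/106
seg 2: a=4, c=M2/2=18/53, d=(M3−M2)/(6·1)=-507/212, b=Δ2−h2·(2M2+M3)/6=647/212
seg 3: a=5, c=M3/2=-1449/212, d=(M4−M3)/(6·1)=483/212, b=Δ3−h3·(2M3+M4)/6=-365/106
t_q=19/4 → seg 2, τ=3/4; S=4+647/212·τ+18/53·τ²+-507/212·τ³=74231/13568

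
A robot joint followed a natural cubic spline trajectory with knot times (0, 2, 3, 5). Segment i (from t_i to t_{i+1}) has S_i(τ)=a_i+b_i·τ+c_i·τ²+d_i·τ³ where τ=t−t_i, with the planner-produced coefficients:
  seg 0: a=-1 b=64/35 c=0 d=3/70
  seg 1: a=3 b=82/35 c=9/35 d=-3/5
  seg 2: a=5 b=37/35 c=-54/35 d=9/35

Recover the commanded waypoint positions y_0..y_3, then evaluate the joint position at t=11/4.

y_0 = S_0(0) = a_0 = -1
y_1 = S_1(0) = a_1 = 3
y_2 = S_2(0) = a_2 = 5
y_3 = S_2(2) = 3
t_q=11/4 is in segment 1 (τ=3/4); S_1(τ)=10413/2240

y_0=-1 y_1=3 y_2=5 y_3=3
S(11/4) = 10413/2240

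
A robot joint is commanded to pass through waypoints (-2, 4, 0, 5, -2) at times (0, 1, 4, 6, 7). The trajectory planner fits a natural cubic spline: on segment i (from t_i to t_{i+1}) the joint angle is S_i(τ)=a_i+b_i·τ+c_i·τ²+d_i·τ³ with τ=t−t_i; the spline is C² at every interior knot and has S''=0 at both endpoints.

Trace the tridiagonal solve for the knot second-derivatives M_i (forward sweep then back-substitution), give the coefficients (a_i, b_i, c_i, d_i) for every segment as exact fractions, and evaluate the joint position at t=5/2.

Δ: Δ0=6, Δ1=-4/3, Δ2=5/2, Δ3=-7
row 1: diag=8, rhs=-44; c'=3/8, d'=-11/2
row 2: denom=10−3·3/8=71/8; d'=(23−3·-11/2)/(71/8)=316/71
row 3: denom=6−2·16/71=394/71; d'=(-57−2·316/71)/(394/71)=-4679/394
back: M3=-4679/394
back: M2=316/71−16/71·-4679/394=1404/197
back: M1=-11/2−3/8·1404/197=-1610/197
M: M0=0, M1=-1610/197, M2=1404/197, M3=-4679/394, M4=0
seg 0: a=-2, c=M0/2=0, d=(M1−M0)/(6·1)=-805/591, b=Δ0−h0·(2M0+M1)/6=4351/591
seg 1: a=4, c=M1/2=-805/197, d=(M2−M1)/(6·3)=1507/1773, b=Δ1−h1·(2M1+M2)/6=1936/591
seg 2: a=0, c=M2/2=702/197, d=(M3−M2)/(6·2)=-7487/4728, b=Δ2−h2·(2M2+M3)/6=1009/591
seg 3: a=5, c=M3/2=-4679/788, d=(M4−M3)/(6·1)=4679/2364, b=Δ3−h3·(2M3+M4)/6=-3595/1182
t_q=5/2 → seg 1, τ=3/2; S=4+1936/591·τ+-805/197·τ²+1507/1773·τ³=4079/1576

  seg 0: a=-2 b=4351/591 c=0 d=-805/591
  seg 1: a=4 b=1936/591 c=-805/197 d=1507/1773
  seg 2: a=0 b=1009/591 c=702/197 d=-7487/4728
  seg 3: a=5 b=-3595/1182 c=-4679/788 d=4679/2364
S(5/2) = 4079/1576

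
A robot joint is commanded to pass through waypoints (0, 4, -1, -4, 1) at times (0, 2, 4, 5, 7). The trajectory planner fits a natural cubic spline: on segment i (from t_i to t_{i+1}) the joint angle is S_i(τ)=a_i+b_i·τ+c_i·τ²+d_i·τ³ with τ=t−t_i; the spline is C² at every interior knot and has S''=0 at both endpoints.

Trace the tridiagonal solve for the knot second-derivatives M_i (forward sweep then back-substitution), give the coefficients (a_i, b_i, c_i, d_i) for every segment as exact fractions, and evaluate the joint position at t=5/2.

  seg 0: a=0 b=793/256 c=0 d=-281/1024
  seg 1: a=4 b=-25/128 c=-843/512 d=253/1024
  seg 2: a=-1 b=-977/256 c=-21/128 d=251/256
  seg 3: a=-4 b=-77/64 c=711/256 d=-237/512
S(5/2) = 28849/8192

Δ: Δ0=2, Δ1=-5/2, Δ2=-3, Δ3=5/2
row 1: diag=8, rhs=-27; c'=1/4, d'=-27/8
row 2: denom=6−2·1/4=11/2; d'=(-3−2·-27/8)/(11/2)=15/22
row 3: denom=6−1·2/11=64/11; d'=(33−1·15/22)/(64/11)=711/128
back: M3=711/128
back: M2=15/22−2/11·711/128=-21/64
back: M1=-27/8−1/4·-21/64=-843/256
M: M0=0, M1=-843/256, M2=-21/64, M3=711/128, M4=0
seg 0: a=0, c=M0/2=0, d=(M1−M0)/(6·2)=-281/1024, b=Δ0−h0·(2M0+M1)/6=793/256
seg 1: a=4, c=M1/2=-843/512, d=(M2−M1)/(6·2)=253/1024, b=Δ1−h1·(2M1+M2)/6=-25/128
seg 2: a=-1, c=M2/2=-21/128, d=(M3−M2)/(6·1)=251/256, b=Δ2−h2·(2M2+M3)/6=-977/256
seg 3: a=-4, c=M3/2=711/256, d=(M4−M3)/(6·2)=-237/512, b=Δ3−h3·(2M3+M4)/6=-77/64
t_q=5/2 → seg 1, τ=1/2; S=4+-25/128·τ+-843/512·τ²+253/1024·τ³=28849/8192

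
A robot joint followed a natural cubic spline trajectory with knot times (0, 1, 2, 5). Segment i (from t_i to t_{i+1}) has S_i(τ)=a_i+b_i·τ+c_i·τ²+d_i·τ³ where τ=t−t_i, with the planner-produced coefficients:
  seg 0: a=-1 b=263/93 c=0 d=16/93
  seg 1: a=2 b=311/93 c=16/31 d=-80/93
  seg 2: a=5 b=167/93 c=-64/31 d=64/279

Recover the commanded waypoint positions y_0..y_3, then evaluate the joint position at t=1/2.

y_0 = S_0(0) = a_0 = -1
y_1 = S_1(0) = a_1 = 2
y_2 = S_2(0) = a_2 = 5
y_3 = S_2(3) = -2
t_q=1/2 is in segment 0 (τ=1/2); S_0(τ)=27/62

y_0=-1 y_1=2 y_2=5 y_3=-2
S(1/2) = 27/62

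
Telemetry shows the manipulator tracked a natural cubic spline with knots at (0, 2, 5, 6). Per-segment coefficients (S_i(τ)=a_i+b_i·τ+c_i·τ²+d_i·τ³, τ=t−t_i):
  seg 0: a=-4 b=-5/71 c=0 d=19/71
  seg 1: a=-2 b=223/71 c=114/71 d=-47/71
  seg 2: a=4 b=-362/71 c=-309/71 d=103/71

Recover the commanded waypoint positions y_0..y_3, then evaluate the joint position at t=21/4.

y_0 = S_0(0) = a_0 = -4
y_1 = S_1(0) = a_1 = -2
y_2 = S_2(0) = a_2 = 4
y_3 = S_2(1) = -4
t_q=21/4 is in segment 2 (τ=1/4); S_2(τ)=11251/4544

y_0=-4 y_1=-2 y_2=4 y_3=-4
S(21/4) = 11251/4544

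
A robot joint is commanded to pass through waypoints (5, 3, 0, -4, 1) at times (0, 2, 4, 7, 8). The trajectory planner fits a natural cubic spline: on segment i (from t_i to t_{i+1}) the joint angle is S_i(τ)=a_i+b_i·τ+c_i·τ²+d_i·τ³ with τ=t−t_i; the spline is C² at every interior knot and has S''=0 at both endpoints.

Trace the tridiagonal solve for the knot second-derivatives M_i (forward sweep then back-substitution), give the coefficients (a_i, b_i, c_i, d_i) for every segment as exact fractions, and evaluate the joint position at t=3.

  seg 0: a=5 b=-1607/1608 c=0 d=-1/6432
  seg 1: a=3 b=-805/804 c=-1/1072 d=-799/6432
  seg 2: a=0 b=-4013/1608 c=-50/67 d=1823/4824
  seg 3: a=-4 b=2597/804 c=1423/536 d=-1423/1608
S(3) = 4017/2144

Δ: Δ0=-1, Δ1=-3/2, Δ2=-4/3, Δ3=5
row 1: diag=8, rhs=-3; c'=1/4, d'=-3/8
row 2: denom=10−2·1/4=19/2; d'=(1−2·-3/8)/(19/2)=7/38
row 3: denom=8−3·6/19=134/19; d'=(38−3·7/38)/(134/19)=1423/268
back: M3=1423/268
back: M2=7/38−6/19·1423/268=-100/67
back: M1=-3/8−1/4·-100/67=-1/536
M: M0=0, M1=-1/536, M2=-100/67, M3=1423/268, M4=0
seg 0: a=5, c=M0/2=0, d=(M1−M0)/(6·2)=-1/6432, b=Δ0−h0·(2M0+M1)/6=-1607/1608
seg 1: a=3, c=M1/2=-1/1072, d=(M2−M1)/(6·2)=-799/6432, b=Δ1−h1·(2M1+M2)/6=-805/804
seg 2: a=0, c=M2/2=-50/67, d=(M3−M2)/(6·3)=1823/4824, b=Δ2−h2·(2M2+M3)/6=-4013/1608
seg 3: a=-4, c=M3/2=1423/536, d=(M4−M3)/(6·1)=-1423/1608, b=Δ3−h3·(2M3+M4)/6=2597/804
t_q=3 → seg 1, τ=1; S=3+-805/804·τ+-1/1072·τ²+-799/6432·τ³=4017/2144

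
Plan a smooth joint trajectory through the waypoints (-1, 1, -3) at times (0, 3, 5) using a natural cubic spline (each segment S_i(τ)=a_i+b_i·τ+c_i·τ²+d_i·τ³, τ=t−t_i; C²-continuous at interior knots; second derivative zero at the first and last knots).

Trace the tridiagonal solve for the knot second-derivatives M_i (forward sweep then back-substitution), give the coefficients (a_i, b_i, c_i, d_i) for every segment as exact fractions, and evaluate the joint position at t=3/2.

Δ: Δ0=2/3, Δ1=-2
row 1: diag=10, rhs=-16; c'=1/5, d'=-8/5
back: M1=-8/5
M: M0=0, M1=-8/5, M2=0
seg 0: a=-1, c=M0/2=0, d=(M1−M0)/(6·3)=-4/45, b=Δ0−h0·(2M0+M1)/6=22/15
seg 1: a=1, c=M1/2=-4/5, d=(M2−M1)/(6·2)=2/15, b=Δ1−h1·(2M1+M2)/6=-14/15
t_q=3/2 → seg 0, τ=3/2; S=-1+22/15·τ+0·τ²+-4/45·τ³=9/10

  seg 0: a=-1 b=22/15 c=0 d=-4/45
  seg 1: a=1 b=-14/15 c=-4/5 d=2/15
S(3/2) = 9/10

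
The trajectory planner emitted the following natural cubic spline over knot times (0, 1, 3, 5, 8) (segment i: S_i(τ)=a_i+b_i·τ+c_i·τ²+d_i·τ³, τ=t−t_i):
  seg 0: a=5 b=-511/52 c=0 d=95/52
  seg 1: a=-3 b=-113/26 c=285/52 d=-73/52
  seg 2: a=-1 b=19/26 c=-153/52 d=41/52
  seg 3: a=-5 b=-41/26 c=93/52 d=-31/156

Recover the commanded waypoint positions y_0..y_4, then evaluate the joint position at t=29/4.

y_0=5 y_1=-3 y_2=-1 y_3=-5 y_4=1
S(29/4) = -5849/3328

y_0 = S_0(0) = a_0 = 5
y_1 = S_1(0) = a_1 = -3
y_2 = S_2(0) = a_2 = -1
y_3 = S_3(0) = a_3 = -5
y_4 = S_3(3) = 1
t_q=29/4 is in segment 3 (τ=9/4); S_3(τ)=-5849/3328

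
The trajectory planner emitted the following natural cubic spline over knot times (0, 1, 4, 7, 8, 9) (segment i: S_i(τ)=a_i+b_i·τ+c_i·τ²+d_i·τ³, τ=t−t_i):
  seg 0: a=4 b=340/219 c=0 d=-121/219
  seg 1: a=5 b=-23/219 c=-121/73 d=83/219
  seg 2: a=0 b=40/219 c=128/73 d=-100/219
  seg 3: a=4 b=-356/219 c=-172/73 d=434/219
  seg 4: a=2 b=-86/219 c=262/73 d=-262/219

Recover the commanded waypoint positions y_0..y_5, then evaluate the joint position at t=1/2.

y_0=4 y_1=5 y_2=0 y_3=4 y_4=2 y_5=4
S(1/2) = 2749/584

y_0 = S_0(0) = a_0 = 4
y_1 = S_1(0) = a_1 = 5
y_2 = S_2(0) = a_2 = 0
y_3 = S_3(0) = a_3 = 4
y_4 = S_4(0) = a_4 = 2
y_5 = S_4(1) = 4
t_q=1/2 is in segment 0 (τ=1/2); S_0(τ)=2749/584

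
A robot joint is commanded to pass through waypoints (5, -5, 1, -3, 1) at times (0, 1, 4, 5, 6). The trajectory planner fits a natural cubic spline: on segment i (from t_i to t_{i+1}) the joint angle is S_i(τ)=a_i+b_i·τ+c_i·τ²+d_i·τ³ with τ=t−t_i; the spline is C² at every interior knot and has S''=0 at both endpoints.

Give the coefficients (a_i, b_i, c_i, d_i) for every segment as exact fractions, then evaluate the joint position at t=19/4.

Δ: Δ0=-10, Δ1=2, Δ2=-4, Δ3=4
row 1: diag=8, rhs=72; c'=3/8, d'=9
row 2: denom=8−3·3/8=55/8; d'=(-36−3·9)/(55/8)=-504/55
row 3: denom=4−1·8/55=212/55; d'=(48−1·-504/55)/(212/55)=786/53
back: M3=786/53
back: M2=-504/55−8/55·786/53=-600/53
back: M1=9−3/8·-600/53=702/53
M: M0=0, M1=702/53, M2=-600/53, M3=786/53, M4=0
seg 0: a=5, c=M0/2=0, d=(M1−M0)/(6·1)=117/53, b=Δ0−h0·(2M0+M1)/6=-647/53
seg 1: a=-5, c=M1/2=351/53, d=(M2−M1)/(6·3)=-217/159, b=Δ1−h1·(2M1+M2)/6=-296/53
seg 2: a=1, c=M2/2=-300/53, d=(M3−M2)/(6·1)=231/53, b=Δ2−h2·(2M2+M3)/6=-143/53
seg 3: a=-3, c=M3/2=393/53, d=(M4−M3)/(6·1)=-131/53, b=Δ3−h3·(2M3+M4)/6=-50/53
t_q=19/4 → seg 2, τ=3/4; S=1+-143/53·τ+-300/53·τ²+231/53·τ³=-8035/3392

  seg 0: a=5 b=-647/53 c=0 d=117/53
  seg 1: a=-5 b=-296/53 c=351/53 d=-217/159
  seg 2: a=1 b=-143/53 c=-300/53 d=231/53
  seg 3: a=-3 b=-50/53 c=393/53 d=-131/53
S(19/4) = -8035/3392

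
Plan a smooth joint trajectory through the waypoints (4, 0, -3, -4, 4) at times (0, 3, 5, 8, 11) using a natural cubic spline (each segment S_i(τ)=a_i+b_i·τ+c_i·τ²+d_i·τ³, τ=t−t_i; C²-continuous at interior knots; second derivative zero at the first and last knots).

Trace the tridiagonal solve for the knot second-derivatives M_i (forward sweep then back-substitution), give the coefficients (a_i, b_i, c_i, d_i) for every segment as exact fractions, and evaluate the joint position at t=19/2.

  seg 0: a=4 b=-887/708 c=0 d=-19/2124
  seg 1: a=0 b=-529/354 c=-19/236 d=55/1416
  seg 2: a=-3 b=-239/177 c=9/59 d=11/177
  seg 3: a=-4 b=220/177 c=42/59 d=-14/177
S(19/2) = -189/236

Δ: Δ0=-4/3, Δ1=-3/2, Δ2=-1/3, Δ3=8/3
row 1: diag=10, rhs=-1; c'=1/5, d'=-1/10
row 2: denom=10−2·1/5=48/5; d'=(7−2·-1/10)/(48/5)=3/4
row 3: denom=12−3·5/16=177/16; d'=(18−3·3/4)/(177/16)=84/59
back: M3=84/59
back: M2=3/4−5/16·84/59=18/59
back: M1=-1/10−1/5·18/59=-19/118
M: M0=0, M1=-19/118, M2=18/59, M3=84/59, M4=0
seg 0: a=4, c=M0/2=0, d=(M1−M0)/(6·3)=-19/2124, b=Δ0−h0·(2M0+M1)/6=-887/708
seg 1: a=0, c=M1/2=-19/236, d=(M2−M1)/(6·2)=55/1416, b=Δ1−h1·(2M1+M2)/6=-529/354
seg 2: a=-3, c=M2/2=9/59, d=(M3−M2)/(6·3)=11/177, b=Δ2−h2·(2M2+M3)/6=-239/177
seg 3: a=-4, c=M3/2=42/59, d=(M4−M3)/(6·3)=-14/177, b=Δ3−h3·(2M3+M4)/6=220/177
t_q=19/2 → seg 3, τ=3/2; S=-4+220/177·τ+42/59·τ²+-14/177·τ³=-189/236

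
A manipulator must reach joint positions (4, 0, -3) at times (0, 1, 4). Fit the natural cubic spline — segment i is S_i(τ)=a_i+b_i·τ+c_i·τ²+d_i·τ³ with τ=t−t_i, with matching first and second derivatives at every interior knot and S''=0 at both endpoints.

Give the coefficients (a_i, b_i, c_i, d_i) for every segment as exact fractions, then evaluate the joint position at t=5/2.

Δ: Δ0=-4, Δ1=-1
row 1: diag=8, rhs=18; c'=3/8, d'=9/4
back: M1=9/4
M: M0=0, M1=9/4, M2=0
seg 0: a=4, c=M0/2=0, d=(M1−M0)/(6·1)=3/8, b=Δ0−h0·(2M0+M1)/6=-35/8
seg 1: a=0, c=M1/2=9/8, d=(M2−M1)/(6·3)=-1/8, b=Δ1−h1·(2M1+M2)/6=-13/4
t_q=5/2 → seg 1, τ=3/2; S=0+-13/4·τ+9/8·τ²+-1/8·τ³=-177/64

  seg 0: a=4 b=-35/8 c=0 d=3/8
  seg 1: a=0 b=-13/4 c=9/8 d=-1/8
S(5/2) = -177/64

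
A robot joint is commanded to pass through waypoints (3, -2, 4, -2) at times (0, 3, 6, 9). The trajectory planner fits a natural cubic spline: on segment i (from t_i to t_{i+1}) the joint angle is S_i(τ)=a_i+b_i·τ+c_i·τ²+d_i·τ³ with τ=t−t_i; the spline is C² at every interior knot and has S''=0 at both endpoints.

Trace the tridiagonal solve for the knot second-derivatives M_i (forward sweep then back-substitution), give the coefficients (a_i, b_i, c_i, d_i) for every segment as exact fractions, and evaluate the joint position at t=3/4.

  seg 0: a=3 b=-131/45 c=0 d=56/405
  seg 1: a=-2 b=37/45 c=56/45 d=-23/81
  seg 2: a=4 b=28/45 c=-59/45 d=59/405
S(3/4) = 7/8

Δ: Δ0=-5/3, Δ1=2, Δ2=-2
row 1: diag=12, rhs=22; c'=1/4, d'=11/6
row 2: denom=12−3·1/4=45/4; d'=(-24−3·11/6)/(45/4)=-118/45
back: M2=-118/45
back: M1=11/6−1/4·-118/45=112/45
M: M0=0, M1=112/45, M2=-118/45, M3=0
seg 0: a=3, c=M0/2=0, d=(M1−M0)/(6·3)=56/405, b=Δ0−h0·(2M0+M1)/6=-131/45
seg 1: a=-2, c=M1/2=56/45, d=(M2−M1)/(6·3)=-23/81, b=Δ1−h1·(2M1+M2)/6=37/45
seg 2: a=4, c=M2/2=-59/45, d=(M3−M2)/(6·3)=59/405, b=Δ2−h2·(2M2+M3)/6=28/45
t_q=3/4 → seg 0, τ=3/4; S=3+-131/45·τ+0·τ²+56/405·τ³=7/8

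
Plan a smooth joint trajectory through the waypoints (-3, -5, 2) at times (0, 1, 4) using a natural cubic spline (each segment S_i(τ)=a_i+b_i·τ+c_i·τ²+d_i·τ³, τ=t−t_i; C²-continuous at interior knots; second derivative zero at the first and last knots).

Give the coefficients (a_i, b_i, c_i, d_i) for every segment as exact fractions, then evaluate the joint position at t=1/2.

Δ: Δ0=-2, Δ1=7/3
row 1: diag=8, rhs=26; c'=3/8, d'=13/4
back: M1=13/4
M: M0=0, M1=13/4, M2=0
seg 0: a=-3, c=M0/2=0, d=(M1−M0)/(6·1)=13/24, b=Δ0−h0·(2M0+M1)/6=-61/24
seg 1: a=-5, c=M1/2=13/8, d=(M2−M1)/(6·3)=-13/72, b=Δ1−h1·(2M1+M2)/6=-11/12
t_q=1/2 → seg 0, τ=1/2; S=-3+-61/24·τ+0·τ²+13/24·τ³=-269/64

  seg 0: a=-3 b=-61/24 c=0 d=13/24
  seg 1: a=-5 b=-11/12 c=13/8 d=-13/72
S(1/2) = -269/64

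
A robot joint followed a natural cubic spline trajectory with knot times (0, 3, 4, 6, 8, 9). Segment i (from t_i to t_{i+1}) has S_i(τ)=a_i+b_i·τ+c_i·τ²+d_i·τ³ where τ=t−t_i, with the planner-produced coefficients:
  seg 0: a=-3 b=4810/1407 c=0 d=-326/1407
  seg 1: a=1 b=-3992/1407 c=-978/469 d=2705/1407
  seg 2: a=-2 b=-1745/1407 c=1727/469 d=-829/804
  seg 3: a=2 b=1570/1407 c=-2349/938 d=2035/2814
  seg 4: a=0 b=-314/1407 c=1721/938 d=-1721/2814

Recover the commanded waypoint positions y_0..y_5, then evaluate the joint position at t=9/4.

y_0=-3 y_1=1 y_2=-2 y_3=2 y_4=0 y_5=1
S(9/4) = 4401/2144

y_0 = S_0(0) = a_0 = -3
y_1 = S_1(0) = a_1 = 1
y_2 = S_2(0) = a_2 = -2
y_3 = S_3(0) = a_3 = 2
y_4 = S_4(0) = a_4 = 0
y_5 = S_4(1) = 1
t_q=9/4 is in segment 0 (τ=9/4); S_0(τ)=4401/2144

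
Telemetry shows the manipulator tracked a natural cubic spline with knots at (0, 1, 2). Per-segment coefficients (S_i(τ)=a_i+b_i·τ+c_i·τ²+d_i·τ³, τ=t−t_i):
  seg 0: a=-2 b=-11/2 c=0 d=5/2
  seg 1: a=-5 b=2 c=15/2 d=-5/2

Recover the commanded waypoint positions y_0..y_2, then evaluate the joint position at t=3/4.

y_0=-2 y_1=-5 y_2=2
S(3/4) = -649/128

y_0 = S_0(0) = a_0 = -2
y_1 = S_1(0) = a_1 = -5
y_2 = S_1(1) = 2
t_q=3/4 is in segment 0 (τ=3/4); S_0(τ)=-649/128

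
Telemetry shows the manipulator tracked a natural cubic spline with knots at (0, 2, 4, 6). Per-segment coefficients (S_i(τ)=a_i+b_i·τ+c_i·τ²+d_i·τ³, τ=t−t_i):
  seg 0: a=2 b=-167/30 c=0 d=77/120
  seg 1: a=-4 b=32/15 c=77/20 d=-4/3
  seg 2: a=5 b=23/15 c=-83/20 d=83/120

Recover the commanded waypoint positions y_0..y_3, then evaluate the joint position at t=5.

y_0 = S_0(0) = a_0 = 2
y_1 = S_1(0) = a_1 = -4
y_2 = S_2(0) = a_2 = 5
y_3 = S_2(2) = -3
t_q=5 is in segment 2 (τ=1); S_2(τ)=123/40

y_0=2 y_1=-4 y_2=5 y_3=-3
S(5) = 123/40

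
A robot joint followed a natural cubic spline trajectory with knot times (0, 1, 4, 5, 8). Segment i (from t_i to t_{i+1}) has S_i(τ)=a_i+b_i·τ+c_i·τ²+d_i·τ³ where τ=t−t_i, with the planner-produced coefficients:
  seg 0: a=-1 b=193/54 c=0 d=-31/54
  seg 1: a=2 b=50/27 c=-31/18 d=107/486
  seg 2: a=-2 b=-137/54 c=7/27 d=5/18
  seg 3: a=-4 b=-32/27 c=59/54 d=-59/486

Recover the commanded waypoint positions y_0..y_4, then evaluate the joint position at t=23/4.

y_0=-1 y_1=2 y_2=-2 y_3=-4 y_4=-1
S(23/4) = -1661/384

y_0 = S_0(0) = a_0 = -1
y_1 = S_1(0) = a_1 = 2
y_2 = S_2(0) = a_2 = -2
y_3 = S_3(0) = a_3 = -4
y_4 = S_3(3) = -1
t_q=23/4 is in segment 3 (τ=3/4); S_3(τ)=-1661/384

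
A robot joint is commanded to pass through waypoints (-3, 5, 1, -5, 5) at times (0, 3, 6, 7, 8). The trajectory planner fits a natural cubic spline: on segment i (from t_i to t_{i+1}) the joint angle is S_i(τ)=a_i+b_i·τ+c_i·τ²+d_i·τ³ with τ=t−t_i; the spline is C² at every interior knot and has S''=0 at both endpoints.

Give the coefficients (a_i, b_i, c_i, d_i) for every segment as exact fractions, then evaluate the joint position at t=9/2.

Δ: Δ0=8/3, Δ1=-4/3, Δ2=-6, Δ3=10
row 1: diag=12, rhs=-24; c'=1/4, d'=-2
row 2: denom=8−3·1/4=29/4; d'=(-28−3·-2)/(29/4)=-88/29
row 3: denom=4−1·4/29=112/29; d'=(96−1·-88/29)/(112/29)=359/14
back: M3=359/14
back: M2=-88/29−4/29·359/14=-46/7
back: M1=-2−1/4·-46/7=-5/14
M: M0=0, M1=-5/14, M2=-46/7, M3=359/14, M4=0
seg 0: a=-3, c=M0/2=0, d=(M1−M0)/(6·3)=-5/252, b=Δ0−h0·(2M0+M1)/6=239/84
seg 1: a=5, c=M1/2=-5/28, d=(M2−M1)/(6·3)=-29/84, b=Δ1−h1·(2M1+M2)/6=97/42
seg 2: a=1, c=M2/2=-23/7, d=(M3−M2)/(6·1)=451/84, b=Δ2−h2·(2M2+M3)/6=-97/12
seg 3: a=-5, c=M3/2=359/28, d=(M4−M3)/(6·1)=-359/84, b=Δ3−h3·(2M3+M4)/6=61/42
t_q=9/2 → seg 1, τ=3/2; S=5+97/42·τ+-5/28·τ²+-29/84·τ³=1545/224

  seg 0: a=-3 b=239/84 c=0 d=-5/252
  seg 1: a=5 b=97/42 c=-5/28 d=-29/84
  seg 2: a=1 b=-97/12 c=-23/7 d=451/84
  seg 3: a=-5 b=61/42 c=359/28 d=-359/84
S(9/2) = 1545/224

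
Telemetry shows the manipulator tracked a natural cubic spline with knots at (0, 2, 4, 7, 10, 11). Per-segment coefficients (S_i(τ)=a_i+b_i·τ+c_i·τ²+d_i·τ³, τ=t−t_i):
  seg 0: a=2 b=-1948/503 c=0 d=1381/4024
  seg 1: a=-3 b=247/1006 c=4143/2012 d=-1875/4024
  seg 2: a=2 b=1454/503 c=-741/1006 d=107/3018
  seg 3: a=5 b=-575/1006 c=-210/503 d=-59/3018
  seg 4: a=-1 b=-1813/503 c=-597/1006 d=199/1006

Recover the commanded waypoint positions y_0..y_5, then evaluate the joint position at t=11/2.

y_0 = S_0(0) = a_0 = 2
y_1 = S_1(0) = a_1 = -3
y_2 = S_2(0) = a_2 = 2
y_3 = S_3(0) = a_3 = 5
y_4 = S_4(0) = a_4 = -1
y_5 = S_4(1) = -5
t_q=11/2 is in segment 2 (τ=3/2); S_2(τ)=38617/8048

y_0=2 y_1=-3 y_2=2 y_3=5 y_4=-1 y_5=-5
S(11/2) = 38617/8048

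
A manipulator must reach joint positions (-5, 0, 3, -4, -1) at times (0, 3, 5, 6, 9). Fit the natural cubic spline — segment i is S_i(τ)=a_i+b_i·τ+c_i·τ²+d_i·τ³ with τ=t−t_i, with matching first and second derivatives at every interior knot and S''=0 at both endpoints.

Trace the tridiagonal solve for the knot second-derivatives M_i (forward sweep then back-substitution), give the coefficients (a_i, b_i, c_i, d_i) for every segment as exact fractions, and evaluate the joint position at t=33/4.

Δ: Δ0=5/3, Δ1=3/2, Δ2=-7, Δ3=1
row 1: diag=10, rhs=-1; c'=1/5, d'=-1/10
row 2: denom=6−2·1/5=28/5; d'=(-51−2·-1/10)/(28/5)=-127/14
row 3: denom=8−1·5/28=219/28; d'=(48−1·-127/14)/(219/28)=1598/219
back: M3=1598/219
back: M2=-127/14−5/28·1598/219=-2272/219
back: M1=-1/10−1/5·-2272/219=865/438
M: M0=0, M1=865/438, M2=-2272/219, M3=1598/219, M4=0
seg 0: a=-5, c=M0/2=0, d=(M1−M0)/(6·3)=865/7884, b=Δ0−h0·(2M0+M1)/6=595/876
seg 1: a=0, c=M1/2=865/876, d=(M2−M1)/(6·2)=-601/584, b=Δ1−h1·(2M1+M2)/6=1595/438
seg 2: a=3, c=M2/2=-1136/219, d=(M3−M2)/(6·1)=215/73, b=Δ2−h2·(2M2+M3)/6=-1042/219
seg 3: a=-4, c=M3/2=799/219, d=(M4−M3)/(6·3)=-799/1971, b=Δ3−h3·(2M3+M4)/6=-1379/219
t_q=33/4 → seg 3, τ=9/4; S=-4+-1379/219·τ+799/219·τ²+-799/1971·τ³=-20161/4672

  seg 0: a=-5 b=595/876 c=0 d=865/7884
  seg 1: a=0 b=1595/438 c=865/876 d=-601/584
  seg 2: a=3 b=-1042/219 c=-1136/219 d=215/73
  seg 3: a=-4 b=-1379/219 c=799/219 d=-799/1971
S(33/4) = -20161/4672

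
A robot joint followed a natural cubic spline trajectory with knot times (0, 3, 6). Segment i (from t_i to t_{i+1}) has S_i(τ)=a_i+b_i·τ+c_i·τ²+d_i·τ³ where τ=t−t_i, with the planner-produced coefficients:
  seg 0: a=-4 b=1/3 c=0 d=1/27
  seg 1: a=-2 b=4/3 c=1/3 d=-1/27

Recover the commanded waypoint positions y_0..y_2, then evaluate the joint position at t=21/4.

y_0 = S_0(0) = a_0 = -4
y_1 = S_1(0) = a_1 = -2
y_2 = S_1(3) = 4
t_q=21/4 is in segment 1 (τ=9/4); S_1(τ)=145/64

y_0=-4 y_1=-2 y_2=4
S(21/4) = 145/64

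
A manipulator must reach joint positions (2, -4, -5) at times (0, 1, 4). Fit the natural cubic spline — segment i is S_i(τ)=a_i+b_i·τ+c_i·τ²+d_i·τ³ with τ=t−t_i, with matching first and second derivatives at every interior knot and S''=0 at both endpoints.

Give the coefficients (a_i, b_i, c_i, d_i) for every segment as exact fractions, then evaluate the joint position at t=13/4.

  seg 0: a=2 b=-161/24 c=0 d=17/24
  seg 1: a=-4 b=-55/12 c=17/8 d=-17/72
S(13/4) = -3197/512

Δ: Δ0=-6, Δ1=-1/3
row 1: diag=8, rhs=34; c'=3/8, d'=17/4
back: M1=17/4
M: M0=0, M1=17/4, M2=0
seg 0: a=2, c=M0/2=0, d=(M1−M0)/(6·1)=17/24, b=Δ0−h0·(2M0+M1)/6=-161/24
seg 1: a=-4, c=M1/2=17/8, d=(M2−M1)/(6·3)=-17/72, b=Δ1−h1·(2M1+M2)/6=-55/12
t_q=13/4 → seg 1, τ=9/4; S=-4+-55/12·τ+17/8·τ²+-17/72·τ³=-3197/512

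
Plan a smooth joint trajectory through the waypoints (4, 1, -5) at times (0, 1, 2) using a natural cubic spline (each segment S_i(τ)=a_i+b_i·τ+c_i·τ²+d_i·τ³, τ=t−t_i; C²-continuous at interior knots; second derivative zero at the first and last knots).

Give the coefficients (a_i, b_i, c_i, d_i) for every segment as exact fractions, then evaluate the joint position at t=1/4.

  seg 0: a=4 b=-9/4 c=0 d=-3/4
  seg 1: a=1 b=-9/2 c=-9/4 d=3/4
S(1/4) = 877/256

Δ: Δ0=-3, Δ1=-6
row 1: diag=4, rhs=-18; c'=1/4, d'=-9/2
back: M1=-9/2
M: M0=0, M1=-9/2, M2=0
seg 0: a=4, c=M0/2=0, d=(M1−M0)/(6·1)=-3/4, b=Δ0−h0·(2M0+M1)/6=-9/4
seg 1: a=1, c=M1/2=-9/4, d=(M2−M1)/(6·1)=3/4, b=Δ1−h1·(2M1+M2)/6=-9/2
t_q=1/4 → seg 0, τ=1/4; S=4+-9/4·τ+0·τ²+-3/4·τ³=877/256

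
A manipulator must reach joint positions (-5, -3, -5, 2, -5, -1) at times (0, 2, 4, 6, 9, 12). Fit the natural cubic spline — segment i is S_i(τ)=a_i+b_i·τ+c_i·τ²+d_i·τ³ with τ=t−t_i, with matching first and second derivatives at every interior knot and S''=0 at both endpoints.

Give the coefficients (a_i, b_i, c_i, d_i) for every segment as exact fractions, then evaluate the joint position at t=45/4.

Δ: Δ0=1, Δ1=-1, Δ2=7/2, Δ3=-7/3, Δ4=4/3
row 1: diag=8, rhs=-12; c'=1/4, d'=-3/2
row 2: denom=8−2·1/4=15/2; d'=(27−2·-3/2)/(15/2)=4
row 3: denom=10−2·4/15=142/15; d'=(-35−2·4)/(142/15)=-645/142
row 4: denom=12−3·45/142=1569/142; d'=(22−3·-645/142)/(1569/142)=5059/1569
back: M4=5059/1569
back: M3=-645/142−45/142·5059/1569=-2910/523
back: M2=4−4/15·-2910/523=2868/523
back: M1=-3/2−1/4·2868/523=-3003/1046
M: M0=0, M1=-3003/1046, M2=2868/523, M3=-2910/523, M4=5059/1569, M5=0
seg 0: a=-5, c=M0/2=0, d=(M1−M0)/(6·2)=-1001/4184, b=Δ0−h0·(2M0+M1)/6=2047/1046
seg 1: a=-3, c=M1/2=-3003/2092, d=(M2−M1)/(6·2)=2913/4184, b=Δ1−h1·(2M1+M2)/6=-478/523
seg 2: a=-5, c=M2/2=1434/523, d=(M3−M2)/(6·2)=-963/1046, b=Δ2−h2·(2M2+M3)/6=1777/1046
seg 3: a=2, c=M3/2=-1455/523, d=(M4−M3)/(6·3)=13789/28242, b=Δ3−h3·(2M3+M4)/6=1693/1046
seg 4: a=-5, c=M4/2=5059/3138, d=(M5−M4)/(6·3)=-5059/28242, b=Δ4−h4·(2M4+M5)/6=-989/523
t_q=45/4 → seg 4, τ=9/4; S=-5+-989/523·τ+5059/3138·τ²+-5059/28242·τ³=-209773/66944

  seg 0: a=-5 b=2047/1046 c=0 d=-1001/4184
  seg 1: a=-3 b=-478/523 c=-3003/2092 d=2913/4184
  seg 2: a=-5 b=1777/1046 c=1434/523 d=-963/1046
  seg 3: a=2 b=1693/1046 c=-1455/523 d=13789/28242
  seg 4: a=-5 b=-989/523 c=5059/3138 d=-5059/28242
S(45/4) = -209773/66944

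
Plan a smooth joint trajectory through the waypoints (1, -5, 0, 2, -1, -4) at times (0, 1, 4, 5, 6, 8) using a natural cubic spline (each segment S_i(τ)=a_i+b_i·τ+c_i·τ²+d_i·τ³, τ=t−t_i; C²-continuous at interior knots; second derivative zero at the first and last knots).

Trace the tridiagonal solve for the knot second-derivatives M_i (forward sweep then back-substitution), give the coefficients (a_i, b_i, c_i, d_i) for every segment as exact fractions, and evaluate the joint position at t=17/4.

Δ: Δ0=-6, Δ1=5/3, Δ2=2, Δ3=-3, Δ4=-3/2
row 1: diag=8, rhs=46; c'=3/8, d'=23/4
row 2: denom=8−3·3/8=55/8; d'=(2−3·23/4)/(55/8)=-122/55
row 3: denom=4−1·8/55=212/55; d'=(-30−1·-122/55)/(212/55)=-382/53
row 4: denom=6−1·55/212=1217/212; d'=(9−1·-382/53)/(1217/212)=3436/1217
back: M4=3436/1217
back: M3=-382/53−55/212·3436/1217=-9663/1217
back: M2=-122/55−8/55·-9663/1217=-1294/1217
back: M1=23/4−3/8·-1294/1217=7483/1217
M: M0=0, M1=7483/1217, M2=-1294/1217, M3=-9663/1217, M4=3436/1217, M5=0
seg 0: a=1, c=M0/2=0, d=(M1−M0)/(6·1)=7483/7302, b=Δ0−h0·(2M0+M1)/6=-51295/7302
seg 1: a=-5, c=M1/2=7483/2434, d=(M2−M1)/(6·3)=-8777/21906, b=Δ1−h1·(2M1+M2)/6=-14423/3651
seg 2: a=0, c=M2/2=-647/1217, d=(M3−M2)/(6·1)=-8369/7302, b=Δ2−h2·(2M2+M3)/6=26855/7302
seg 3: a=2, c=M3/2=-9663/2434, d=(M4−M3)/(6·1)=13099/7302, b=Δ3−h3·(2M3+M4)/6=-3008/3651
seg 4: a=-1, c=M4/2=1718/1217, d=(M5−M4)/(6·2)=-859/3651, b=Δ4−h4·(2M4+M5)/6=-24697/7302
t_q=17/4 → seg 2, τ=1/4; S=0+26855/7302·τ+-647/1217·τ²+-8369/7302·τ³=135261/155776

  seg 0: a=1 b=-51295/7302 c=0 d=7483/7302
  seg 1: a=-5 b=-14423/3651 c=7483/2434 d=-8777/21906
  seg 2: a=0 b=26855/7302 c=-647/1217 d=-8369/7302
  seg 3: a=2 b=-3008/3651 c=-9663/2434 d=13099/7302
  seg 4: a=-1 b=-24697/7302 c=1718/1217 d=-859/3651
S(17/4) = 135261/155776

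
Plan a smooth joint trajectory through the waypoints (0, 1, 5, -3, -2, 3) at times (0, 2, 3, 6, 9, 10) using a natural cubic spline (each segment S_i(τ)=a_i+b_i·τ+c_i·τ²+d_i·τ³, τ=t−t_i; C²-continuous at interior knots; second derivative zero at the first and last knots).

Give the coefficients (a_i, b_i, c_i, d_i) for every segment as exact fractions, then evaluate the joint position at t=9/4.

  seg 0: a=0 b=-7519/7314 c=0 d=1397/3657
  seg 1: a=1 b=26009/7314 c=2794/1219 d=-13517/7314
  seg 2: a=5 b=9493/3657 c=-7929/2438 d=10957/21942
  seg 3: a=-3 b=-25123/7314 c=1514/1219 d=103/21942
  seg 4: a=-2 b=15154/3657 c=3131/2438 d=-3131/7314
S(9/4) = 13591/6784

Δ: Δ0=1/2, Δ1=4, Δ2=-8/3, Δ3=1/3, Δ4=5
row 1: diag=6, rhs=21; c'=1/6, d'=7/2
row 2: denom=8−1·1/6=47/6; d'=(-40−1·7/2)/(47/6)=-261/47
row 3: denom=12−3·18/47=510/47; d'=(18−3·-261/47)/(510/47)=543/170
row 4: denom=8−3·47/170=1219/170; d'=(28−3·543/170)/(1219/170)=3131/1219
back: M4=3131/1219
back: M3=543/170−47/170·3131/1219=3028/1219
back: M2=-261/47−18/47·3028/1219=-7929/1219
back: M1=7/2−1/6·-7929/1219=5588/1219
M: M0=0, M1=5588/1219, M2=-7929/1219, M3=3028/1219, M4=3131/1219, M5=0
seg 0: a=0, c=M0/2=0, d=(M1−M0)/(6·2)=1397/3657, b=Δ0−h0·(2M0+M1)/6=-7519/7314
seg 1: a=1, c=M1/2=2794/1219, d=(M2−M1)/(6·1)=-13517/7314, b=Δ1−h1·(2M1+M2)/6=26009/7314
seg 2: a=5, c=M2/2=-7929/2438, d=(M3−M2)/(6·3)=10957/21942, b=Δ2−h2·(2M2+M3)/6=9493/3657
seg 3: a=-3, c=M3/2=1514/1219, d=(M4−M3)/(6·3)=103/21942, b=Δ3−h3·(2M3+M4)/6=-25123/7314
seg 4: a=-2, c=M4/2=3131/2438, d=(M5−M4)/(6·1)=-3131/7314, b=Δ4−h4·(2M4+M5)/6=15154/3657
t_q=9/4 → seg 1, τ=1/4; S=1+26009/7314·τ+2794/1219·τ²+-13517/7314·τ³=13591/6784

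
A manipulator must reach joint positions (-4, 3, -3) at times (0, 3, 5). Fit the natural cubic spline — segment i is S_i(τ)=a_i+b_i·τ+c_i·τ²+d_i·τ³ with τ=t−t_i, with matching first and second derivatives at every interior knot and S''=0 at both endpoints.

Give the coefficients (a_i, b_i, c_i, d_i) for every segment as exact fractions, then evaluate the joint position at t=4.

  seg 0: a=-4 b=59/15 c=0 d=-8/45
  seg 1: a=3 b=-13/15 c=-8/5 d=4/15
S(4) = 4/5

Δ: Δ0=7/3, Δ1=-3
row 1: diag=10, rhs=-32; c'=1/5, d'=-16/5
back: M1=-16/5
M: M0=0, M1=-16/5, M2=0
seg 0: a=-4, c=M0/2=0, d=(M1−M0)/(6·3)=-8/45, b=Δ0−h0·(2M0+M1)/6=59/15
seg 1: a=3, c=M1/2=-8/5, d=(M2−M1)/(6·2)=4/15, b=Δ1−h1·(2M1+M2)/6=-13/15
t_q=4 → seg 1, τ=1; S=3+-13/15·τ+-8/5·τ²+4/15·τ³=4/5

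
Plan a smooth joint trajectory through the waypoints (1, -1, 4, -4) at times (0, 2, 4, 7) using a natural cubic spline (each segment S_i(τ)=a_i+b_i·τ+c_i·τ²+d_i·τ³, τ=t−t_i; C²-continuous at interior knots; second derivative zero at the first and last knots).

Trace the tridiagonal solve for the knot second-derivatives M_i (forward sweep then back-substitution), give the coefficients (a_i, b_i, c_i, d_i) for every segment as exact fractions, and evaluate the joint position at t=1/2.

  seg 0: a=1 b=-125/57 c=0 d=17/57
  seg 1: a=-1 b=79/57 c=34/19 d=-281/456
  seg 2: a=4 b=131/114 c=-145/76 d=145/684
S(1/2) = -9/152

Δ: Δ0=-1, Δ1=5/2, Δ2=-8/3
row 1: diag=8, rhs=21; c'=1/4, d'=21/8
row 2: denom=10−2·1/4=19/2; d'=(-31−2·21/8)/(19/2)=-145/38
back: M2=-145/38
back: M1=21/8−1/4·-145/38=68/19
M: M0=0, M1=68/19, M2=-145/38, M3=0
seg 0: a=1, c=M0/2=0, d=(M1−M0)/(6·2)=17/57, b=Δ0−h0·(2M0+M1)/6=-125/57
seg 1: a=-1, c=M1/2=34/19, d=(M2−M1)/(6·2)=-281/456, b=Δ1−h1·(2M1+M2)/6=79/57
seg 2: a=4, c=M2/2=-145/76, d=(M3−M2)/(6·3)=145/684, b=Δ2−h2·(2M2+M3)/6=131/114
t_q=1/2 → seg 0, τ=1/2; S=1+-125/57·τ+0·τ²+17/57·τ³=-9/152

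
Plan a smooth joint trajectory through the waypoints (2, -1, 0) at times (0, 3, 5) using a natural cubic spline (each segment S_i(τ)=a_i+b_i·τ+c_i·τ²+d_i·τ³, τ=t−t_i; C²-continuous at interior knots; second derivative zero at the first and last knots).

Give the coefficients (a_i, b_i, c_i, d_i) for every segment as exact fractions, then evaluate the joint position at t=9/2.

Δ: Δ0=-1, Δ1=1/2
row 1: diag=10, rhs=9; c'=1/5, d'=9/10
back: M1=9/10
M: M0=0, M1=9/10, M2=0
seg 0: a=2, c=M0/2=0, d=(M1−M0)/(6·3)=1/20, b=Δ0−h0·(2M0+M1)/6=-29/20
seg 1: a=-1, c=M1/2=9/20, d=(M2−M1)/(6·2)=-3/40, b=Δ1−h1·(2M1+M2)/6=-1/10
t_q=9/2 → seg 1, τ=3/2; S=-1+-1/10·τ+9/20·τ²+-3/40·τ³=-25/64

  seg 0: a=2 b=-29/20 c=0 d=1/20
  seg 1: a=-1 b=-1/10 c=9/20 d=-3/40
S(9/2) = -25/64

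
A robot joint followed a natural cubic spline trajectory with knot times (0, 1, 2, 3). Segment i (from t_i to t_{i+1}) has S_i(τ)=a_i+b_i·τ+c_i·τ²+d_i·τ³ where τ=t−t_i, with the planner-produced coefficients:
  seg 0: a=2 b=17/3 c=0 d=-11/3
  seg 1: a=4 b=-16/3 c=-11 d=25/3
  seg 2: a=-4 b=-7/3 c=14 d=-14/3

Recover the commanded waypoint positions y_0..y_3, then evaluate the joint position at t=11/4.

y_0 = S_0(0) = a_0 = 2
y_1 = S_1(0) = a_1 = 4
y_2 = S_2(0) = a_2 = -4
y_3 = S_2(1) = 3
t_q=11/4 is in segment 2 (τ=3/4); S_2(τ)=5/32

y_0=2 y_1=4 y_2=-4 y_3=3
S(11/4) = 5/32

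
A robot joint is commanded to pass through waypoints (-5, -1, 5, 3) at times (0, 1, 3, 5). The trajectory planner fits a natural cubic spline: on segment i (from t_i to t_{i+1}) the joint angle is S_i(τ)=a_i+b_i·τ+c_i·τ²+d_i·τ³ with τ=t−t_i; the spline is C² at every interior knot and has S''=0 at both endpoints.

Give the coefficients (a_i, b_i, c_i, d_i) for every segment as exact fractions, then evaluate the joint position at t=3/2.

  seg 0: a=-5 b=4 c=0 d=0
  seg 1: a=-1 b=4 c=0 d=-1/4
  seg 2: a=5 b=1 c=-3/2 d=1/4
S(3/2) = 31/32

Δ: Δ0=4, Δ1=3, Δ2=-1
row 1: diag=6, rhs=-6; c'=1/3, d'=-1
row 2: denom=8−2·1/3=22/3; d'=(-24−2·-1)/(22/3)=-3
back: M2=-3
back: M1=-1−1/3·-3=0
M: M0=0, M1=0, M2=-3, M3=0
seg 0: a=-5, c=M0/2=0, d=(M1−M0)/(6·1)=0, b=Δ0−h0·(2M0+M1)/6=4
seg 1: a=-1, c=M1/2=0, d=(M2−M1)/(6·2)=-1/4, b=Δ1−h1·(2M1+M2)/6=4
seg 2: a=5, c=M2/2=-3/2, d=(M3−M2)/(6·2)=1/4, b=Δ2−h2·(2M2+M3)/6=1
t_q=3/2 → seg 1, τ=1/2; S=-1+4·τ+0·τ²+-1/4·τ³=31/32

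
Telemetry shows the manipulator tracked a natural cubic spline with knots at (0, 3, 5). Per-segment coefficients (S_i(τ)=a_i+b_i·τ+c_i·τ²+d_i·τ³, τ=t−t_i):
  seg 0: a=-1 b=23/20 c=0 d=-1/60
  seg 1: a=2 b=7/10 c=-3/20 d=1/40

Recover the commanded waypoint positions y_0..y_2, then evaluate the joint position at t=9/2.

y_0=-1 y_1=2 y_2=3
S(9/2) = 179/64

y_0 = S_0(0) = a_0 = -1
y_1 = S_1(0) = a_1 = 2
y_2 = S_1(2) = 3
t_q=9/2 is in segment 1 (τ=3/2); S_1(τ)=179/64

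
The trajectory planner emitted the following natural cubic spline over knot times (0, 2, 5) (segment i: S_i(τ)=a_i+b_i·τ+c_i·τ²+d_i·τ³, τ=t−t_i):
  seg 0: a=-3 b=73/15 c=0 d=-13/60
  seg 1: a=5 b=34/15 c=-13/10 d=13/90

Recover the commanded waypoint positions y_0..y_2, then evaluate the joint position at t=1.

y_0=-3 y_1=5 y_2=4
S(1) = 33/20

y_0 = S_0(0) = a_0 = -3
y_1 = S_1(0) = a_1 = 5
y_2 = S_1(3) = 4
t_q=1 is in segment 0 (τ=1); S_0(τ)=33/20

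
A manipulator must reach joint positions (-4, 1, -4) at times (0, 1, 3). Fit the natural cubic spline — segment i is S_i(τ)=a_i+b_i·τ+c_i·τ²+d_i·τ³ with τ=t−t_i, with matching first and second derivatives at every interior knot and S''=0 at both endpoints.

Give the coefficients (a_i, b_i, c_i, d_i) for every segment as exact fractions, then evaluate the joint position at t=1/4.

Δ: Δ0=5, Δ1=-5/2
row 1: diag=6, rhs=-45; c'=1/3, d'=-15/2
back: M1=-15/2
M: M0=0, M1=-15/2, M2=0
seg 0: a=-4, c=M0/2=0, d=(M1−M0)/(6·1)=-5/4, b=Δ0−h0·(2M0+M1)/6=25/4
seg 1: a=1, c=M1/2=-15/4, d=(M2−M1)/(6·2)=5/8, b=Δ1−h1·(2M1+M2)/6=5/2
t_q=1/4 → seg 0, τ=1/4; S=-4+25/4·τ+0·τ²+-5/4·τ³=-629/256

  seg 0: a=-4 b=25/4 c=0 d=-5/4
  seg 1: a=1 b=5/2 c=-15/4 d=5/8
S(1/4) = -629/256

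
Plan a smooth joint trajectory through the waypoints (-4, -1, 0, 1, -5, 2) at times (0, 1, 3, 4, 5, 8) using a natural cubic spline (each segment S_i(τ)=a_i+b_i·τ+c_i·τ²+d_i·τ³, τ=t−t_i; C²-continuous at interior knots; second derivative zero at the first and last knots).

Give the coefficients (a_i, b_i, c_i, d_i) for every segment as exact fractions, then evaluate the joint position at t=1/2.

  seg 0: a=-4 b=5155/1416 c=0 d=-907/1416
  seg 1: a=-1 b=1217/708 c=-907/472 d=929/1416
  seg 2: a=0 b=1349/708 c=951/472 d=-4135/1416
  seg 3: a=1 b=-4001/1416 c=-398/59 d=5057/1416
  seg 4: a=-5 b=-3967/708 c=1873/472 d=-1873/4248
S(1/2) = -8533/3776

Δ: Δ0=3, Δ1=1/2, Δ2=1, Δ3=-6, Δ4=7/3
row 1: diag=6, rhs=-15; c'=1/3, d'=-5/2
row 2: denom=6−2·1/3=16/3; d'=(3−2·-5/2)/(16/3)=3/2
row 3: denom=4−1·3/16=61/16; d'=(-42−1·3/2)/(61/16)=-696/61
row 4: denom=8−1·16/61=472/61; d'=(50−1·-696/61)/(472/61)=1873/236
back: M4=1873/236
back: M3=-696/61−16/61·1873/236=-796/59
back: M2=3/2−3/16·-796/59=951/236
back: M1=-5/2−1/3·951/236=-907/236
M: M0=0, M1=-907/236, M2=951/236, M3=-796/59, M4=1873/236, M5=0
seg 0: a=-4, c=M0/2=0, d=(M1−M0)/(6·1)=-907/1416, b=Δ0−h0·(2M0+M1)/6=5155/1416
seg 1: a=-1, c=M1/2=-907/472, d=(M2−M1)/(6·2)=929/1416, b=Δ1−h1·(2M1+M2)/6=1217/708
seg 2: a=0, c=M2/2=951/472, d=(M3−M2)/(6·1)=-4135/1416, b=Δ2−h2·(2M2+M3)/6=1349/708
seg 3: a=1, c=M3/2=-398/59, d=(M4−M3)/(6·1)=5057/1416, b=Δ3−h3·(2M3+M4)/6=-4001/1416
seg 4: a=-5, c=M4/2=1873/472, d=(M5−M4)/(6·3)=-1873/4248, b=Δ4−h4·(2M4+M5)/6=-3967/708
t_q=1/2 → seg 0, τ=1/2; S=-4+5155/1416·τ+0·τ²+-907/1416·τ³=-8533/3776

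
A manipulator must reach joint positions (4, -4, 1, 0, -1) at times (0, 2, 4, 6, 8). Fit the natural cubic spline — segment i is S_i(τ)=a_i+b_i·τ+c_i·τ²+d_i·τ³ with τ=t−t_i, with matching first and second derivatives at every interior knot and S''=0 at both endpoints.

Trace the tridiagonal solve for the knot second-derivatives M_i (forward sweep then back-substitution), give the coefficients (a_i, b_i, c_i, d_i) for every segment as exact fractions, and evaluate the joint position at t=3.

  seg 0: a=4 b=-667/112 c=0 d=219/448
  seg 1: a=-4 b=-5/56 c=657/224 d=-367/448
  seg 2: a=1 b=29/16 c=-111/56 d=185/448
  seg 3: a=0 b=-65/56 c=111/224 d=-37/448
S(3) = -885/448

Δ: Δ0=-4, Δ1=5/2, Δ2=-1/2, Δ3=-1/2
row 1: diag=8, rhs=39; c'=1/4, d'=39/8
row 2: denom=8−2·1/4=15/2; d'=(-18−2·39/8)/(15/2)=-37/10
row 3: denom=8−2·4/15=112/15; d'=(0−2·-37/10)/(112/15)=111/112
back: M3=111/112
back: M2=-37/10−4/15·111/112=-111/28
back: M1=39/8−1/4·-111/28=657/112
M: M0=0, M1=657/112, M2=-111/28, M3=111/112, M4=0
seg 0: a=4, c=M0/2=0, d=(M1−M0)/(6·2)=219/448, b=Δ0−h0·(2M0+M1)/6=-667/112
seg 1: a=-4, c=M1/2=657/224, d=(M2−M1)/(6·2)=-367/448, b=Δ1−h1·(2M1+M2)/6=-5/56
seg 2: a=1, c=M2/2=-111/56, d=(M3−M2)/(6·2)=185/448, b=Δ2−h2·(2M2+M3)/6=29/16
seg 3: a=0, c=M3/2=111/224, d=(M4−M3)/(6·2)=-37/448, b=Δ3−h3·(2M3+M4)/6=-65/56
t_q=3 → seg 1, τ=1; S=-4+-5/56·τ+657/224·τ²+-367/448·τ³=-885/448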